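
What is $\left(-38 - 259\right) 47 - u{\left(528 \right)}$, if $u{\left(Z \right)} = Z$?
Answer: $-14487$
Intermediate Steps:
$\left(-38 - 259\right) 47 - u{\left(528 \right)} = \left(-38 - 259\right) 47 - 528 = \left(-297\right) 47 - 528 = -13959 - 528 = -14487$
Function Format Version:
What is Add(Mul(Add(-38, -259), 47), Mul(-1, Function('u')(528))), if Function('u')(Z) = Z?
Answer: -14487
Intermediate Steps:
Add(Mul(Add(-38, -259), 47), Mul(-1, Function('u')(528))) = Add(Mul(Add(-38, -259), 47), Mul(-1, 528)) = Add(Mul(-297, 47), -528) = Add(-13959, -528) = -14487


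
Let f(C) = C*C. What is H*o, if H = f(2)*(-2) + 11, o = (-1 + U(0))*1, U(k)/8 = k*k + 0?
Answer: -3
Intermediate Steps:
f(C) = C²
U(k) = 8*k² (U(k) = 8*(k*k + 0) = 8*(k² + 0) = 8*k²)
o = -1 (o = (-1 + 8*0²)*1 = (-1 + 8*0)*1 = (-1 + 0)*1 = -1*1 = -1)
H = 3 (H = 2²*(-2) + 11 = 4*(-2) + 11 = -8 + 11 = 3)
H*o = 3*(-1) = -3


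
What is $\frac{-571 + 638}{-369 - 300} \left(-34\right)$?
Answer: $\frac{2278}{669} \approx 3.4051$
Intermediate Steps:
$\frac{-571 + 638}{-369 - 300} \left(-34\right) = \frac{67}{-669} \left(-34\right) = 67 \left(- \frac{1}{669}\right) \left(-34\right) = \left(- \frac{67}{669}\right) \left(-34\right) = \frac{2278}{669}$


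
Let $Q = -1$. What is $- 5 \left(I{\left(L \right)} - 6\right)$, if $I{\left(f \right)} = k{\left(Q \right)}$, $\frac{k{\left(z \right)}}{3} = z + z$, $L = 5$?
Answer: $60$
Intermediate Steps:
$k{\left(z \right)} = 6 z$ ($k{\left(z \right)} = 3 \left(z + z\right) = 3 \cdot 2 z = 6 z$)
$I{\left(f \right)} = -6$ ($I{\left(f \right)} = 6 \left(-1\right) = -6$)
$- 5 \left(I{\left(L \right)} - 6\right) = - 5 \left(-6 - 6\right) = \left(-5\right) \left(-12\right) = 60$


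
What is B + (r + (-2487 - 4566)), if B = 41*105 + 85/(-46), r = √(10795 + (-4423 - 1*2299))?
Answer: -126493/46 + √4073 ≈ -2686.0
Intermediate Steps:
r = √4073 (r = √(10795 + (-4423 - 2299)) = √(10795 - 6722) = √4073 ≈ 63.820)
B = 197945/46 (B = 4305 + 85*(-1/46) = 4305 - 85/46 = 197945/46 ≈ 4303.1)
B + (r + (-2487 - 4566)) = 197945/46 + (√4073 + (-2487 - 4566)) = 197945/46 + (√4073 - 7053) = 197945/46 + (-7053 + √4073) = -126493/46 + √4073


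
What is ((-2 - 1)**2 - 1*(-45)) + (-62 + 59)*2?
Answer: 48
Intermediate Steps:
((-2 - 1)**2 - 1*(-45)) + (-62 + 59)*2 = ((-3)**2 + 45) - 3*2 = (9 + 45) - 6 = 54 - 6 = 48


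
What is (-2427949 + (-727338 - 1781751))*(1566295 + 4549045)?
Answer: -30191665962920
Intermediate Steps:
(-2427949 + (-727338 - 1781751))*(1566295 + 4549045) = (-2427949 - 2509089)*6115340 = -4937038*6115340 = -30191665962920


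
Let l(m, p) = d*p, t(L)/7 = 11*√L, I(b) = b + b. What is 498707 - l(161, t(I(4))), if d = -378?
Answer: 498707 + 58212*√2 ≈ 5.8103e+5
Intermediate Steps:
I(b) = 2*b
t(L) = 77*√L (t(L) = 7*(11*√L) = 77*√L)
l(m, p) = -378*p
498707 - l(161, t(I(4))) = 498707 - (-378)*77*√(2*4) = 498707 - (-378)*77*√8 = 498707 - (-378)*77*(2*√2) = 498707 - (-378)*154*√2 = 498707 - (-58212)*√2 = 498707 + 58212*√2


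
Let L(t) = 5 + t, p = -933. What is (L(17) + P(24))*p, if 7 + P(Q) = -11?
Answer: -3732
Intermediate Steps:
P(Q) = -18 (P(Q) = -7 - 11 = -18)
(L(17) + P(24))*p = ((5 + 17) - 18)*(-933) = (22 - 18)*(-933) = 4*(-933) = -3732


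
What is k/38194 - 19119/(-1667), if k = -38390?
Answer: 333117478/31834699 ≈ 10.464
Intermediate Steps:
k/38194 - 19119/(-1667) = -38390/38194 - 19119/(-1667) = -38390*1/38194 - 19119*(-1/1667) = -19195/19097 + 19119/1667 = 333117478/31834699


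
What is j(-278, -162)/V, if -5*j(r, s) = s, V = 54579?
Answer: 54/90965 ≈ 0.00059364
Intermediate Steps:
j(r, s) = -s/5
j(-278, -162)/V = -1/5*(-162)/54579 = (162/5)*(1/54579) = 54/90965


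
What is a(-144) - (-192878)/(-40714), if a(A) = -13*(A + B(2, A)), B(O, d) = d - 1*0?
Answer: 76120169/20357 ≈ 3739.3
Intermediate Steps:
B(O, d) = d (B(O, d) = d + 0 = d)
a(A) = -26*A (a(A) = -13*(A + A) = -26*A)
a(-144) - (-192878)/(-40714) = -26*(-144) - (-192878)/(-40714) = 3744 - (-192878)*(-1)/40714 = 3744 - 1*96439/20357 = 3744 - 96439/20357 = 76120169/20357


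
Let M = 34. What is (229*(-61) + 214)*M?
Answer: -467670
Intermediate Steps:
(229*(-61) + 214)*M = (229*(-61) + 214)*34 = (-13969 + 214)*34 = -13755*34 = -467670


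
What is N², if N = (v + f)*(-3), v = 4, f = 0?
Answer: 144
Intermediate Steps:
N = -12 (N = (4 + 0)*(-3) = 4*(-3) = -12)
N² = (-12)² = 144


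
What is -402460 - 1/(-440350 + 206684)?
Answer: -94041218359/233666 ≈ -4.0246e+5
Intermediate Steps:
-402460 - 1/(-440350 + 206684) = -402460 - 1/(-233666) = -402460 - 1*(-1/233666) = -402460 + 1/233666 = -94041218359/233666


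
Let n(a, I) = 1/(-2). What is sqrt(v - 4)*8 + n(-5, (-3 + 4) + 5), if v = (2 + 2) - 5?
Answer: -1/2 + 8*I*sqrt(5) ≈ -0.5 + 17.889*I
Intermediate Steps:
v = -1 (v = 4 - 5 = -1)
n(a, I) = -1/2
sqrt(v - 4)*8 + n(-5, (-3 + 4) + 5) = sqrt(-1 - 4)*8 - 1/2 = sqrt(-5)*8 - 1/2 = (I*sqrt(5))*8 - 1/2 = 8*I*sqrt(5) - 1/2 = -1/2 + 8*I*sqrt(5)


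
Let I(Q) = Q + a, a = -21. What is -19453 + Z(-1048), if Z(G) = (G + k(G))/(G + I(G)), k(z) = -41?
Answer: -41180912/2117 ≈ -19453.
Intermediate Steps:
I(Q) = -21 + Q (I(Q) = Q - 21 = -21 + Q)
Z(G) = (-41 + G)/(-21 + 2*G) (Z(G) = (G - 41)/(G + (-21 + G)) = (-41 + G)/(-21 + 2*G))
-19453 + Z(-1048) = -19453 + (-41 - 1048)/(-21 + 2*(-1048)) = -19453 - 1089/(-21 - 2096) = -19453 - 1089/(-2117) = -19453 - 1/2117*(-1089) = -19453 + 1089/2117 = -41180912/2117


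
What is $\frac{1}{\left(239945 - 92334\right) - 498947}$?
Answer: $- \frac{1}{351336} \approx -2.8463 \cdot 10^{-6}$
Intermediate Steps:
$\frac{1}{\left(239945 - 92334\right) - 498947} = \frac{1}{147611 - 498947} = \frac{1}{-351336} = - \frac{1}{351336}$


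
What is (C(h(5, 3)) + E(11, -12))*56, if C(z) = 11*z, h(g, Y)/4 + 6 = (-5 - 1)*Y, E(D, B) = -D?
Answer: -59752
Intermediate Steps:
h(g, Y) = -24 - 24*Y (h(g, Y) = -24 + 4*((-5 - 1)*Y) = -24 + 4*(-6*Y) = -24 - 24*Y)
(C(h(5, 3)) + E(11, -12))*56 = (11*(-24 - 24*3) - 1*11)*56 = (11*(-24 - 72) - 11)*56 = (11*(-96) - 11)*56 = (-1056 - 11)*56 = -1067*56 = -59752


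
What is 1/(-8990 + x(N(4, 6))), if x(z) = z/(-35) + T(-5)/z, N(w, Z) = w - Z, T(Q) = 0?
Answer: -35/314648 ≈ -0.00011124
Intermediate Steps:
x(z) = -z/35 (x(z) = z/(-35) + 0/z = z*(-1/35) + 0 = -z/35 + 0 = -z/35)
1/(-8990 + x(N(4, 6))) = 1/(-8990 - (4 - 1*6)/35) = 1/(-8990 - (4 - 6)/35) = 1/(-8990 - 1/35*(-2)) = 1/(-8990 + 2/35) = 1/(-314648/35) = -35/314648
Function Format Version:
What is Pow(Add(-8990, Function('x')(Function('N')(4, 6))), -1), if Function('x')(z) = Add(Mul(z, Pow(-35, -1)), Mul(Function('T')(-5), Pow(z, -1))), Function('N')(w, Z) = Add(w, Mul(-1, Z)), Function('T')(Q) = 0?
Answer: Rational(-35, 314648) ≈ -0.00011124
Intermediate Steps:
Function('x')(z) = Mul(Rational(-1, 35), z) (Function('x')(z) = Add(Mul(z, Pow(-35, -1)), Mul(0, Pow(z, -1))) = Add(Mul(z, Rational(-1, 35)), 0) = Add(Mul(Rational(-1, 35), z), 0) = Mul(Rational(-1, 35), z))
Pow(Add(-8990, Function('x')(Function('N')(4, 6))), -1) = Pow(Add(-8990, Mul(Rational(-1, 35), Add(4, Mul(-1, 6)))), -1) = Pow(Add(-8990, Mul(Rational(-1, 35), Add(4, -6))), -1) = Pow(Add(-8990, Mul(Rational(-1, 35), -2)), -1) = Pow(Add(-8990, Rational(2, 35)), -1) = Pow(Rational(-314648, 35), -1) = Rational(-35, 314648)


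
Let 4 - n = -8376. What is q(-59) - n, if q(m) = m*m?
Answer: -4899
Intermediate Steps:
n = 8380 (n = 4 - 1*(-8376) = 4 + 8376 = 8380)
q(m) = m²
q(-59) - n = (-59)² - 1*8380 = 3481 - 8380 = -4899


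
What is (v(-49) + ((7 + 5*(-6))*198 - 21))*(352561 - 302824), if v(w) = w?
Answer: -229983888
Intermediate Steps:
(v(-49) + ((7 + 5*(-6))*198 - 21))*(352561 - 302824) = (-49 + ((7 + 5*(-6))*198 - 21))*(352561 - 302824) = (-49 + ((7 - 30)*198 - 21))*49737 = (-49 + (-23*198 - 21))*49737 = (-49 + (-4554 - 21))*49737 = (-49 - 4575)*49737 = -4624*49737 = -229983888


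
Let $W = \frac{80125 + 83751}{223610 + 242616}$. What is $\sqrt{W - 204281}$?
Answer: $\frac{i \sqrt{11100951745549095}}{233113} \approx 451.97 i$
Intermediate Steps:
$W = \frac{81938}{233113}$ ($W = \frac{163876}{466226} = 163876 \cdot \frac{1}{466226} = \frac{81938}{233113} \approx 0.35149$)
$\sqrt{W - 204281} = \sqrt{\frac{81938}{233113} - 204281} = \sqrt{- \frac{47620474815}{233113}} = \frac{i \sqrt{11100951745549095}}{233113}$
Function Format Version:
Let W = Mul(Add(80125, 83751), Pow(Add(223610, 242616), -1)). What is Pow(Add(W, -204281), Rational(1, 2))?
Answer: Mul(Rational(1, 233113), I, Pow(11100951745549095, Rational(1, 2))) ≈ Mul(451.97, I)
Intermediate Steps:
W = Rational(81938, 233113) (W = Mul(163876, Pow(466226, -1)) = Mul(163876, Rational(1, 466226)) = Rational(81938, 233113) ≈ 0.35149)
Pow(Add(W, -204281), Rational(1, 2)) = Pow(Add(Rational(81938, 233113), -204281), Rational(1, 2)) = Pow(Rational(-47620474815, 233113), Rational(1, 2)) = Mul(Rational(1, 233113), I, Pow(11100951745549095, Rational(1, 2)))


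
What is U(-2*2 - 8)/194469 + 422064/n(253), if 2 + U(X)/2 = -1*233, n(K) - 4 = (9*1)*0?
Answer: 20519590534/194469 ≈ 1.0552e+5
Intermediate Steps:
n(K) = 4 (n(K) = 4 + (9*1)*0 = 4 + 9*0 = 4 + 0 = 4)
U(X) = -470 (U(X) = -4 + 2*(-1*233) = -4 + 2*(-233) = -4 - 466 = -470)
U(-2*2 - 8)/194469 + 422064/n(253) = -470/194469 + 422064/4 = -470*1/194469 + 422064*(¼) = -470/194469 + 105516 = 20519590534/194469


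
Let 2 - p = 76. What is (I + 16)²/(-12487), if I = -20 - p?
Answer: -4900/12487 ≈ -0.39241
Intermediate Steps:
p = -74 (p = 2 - 1*76 = 2 - 76 = -74)
I = 54 (I = -20 - 1*(-74) = -20 + 74 = 54)
(I + 16)²/(-12487) = (54 + 16)²/(-12487) = 70²*(-1/12487) = 4900*(-1/12487) = -4900/12487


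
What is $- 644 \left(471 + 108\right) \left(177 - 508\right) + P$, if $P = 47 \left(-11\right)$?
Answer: $123421439$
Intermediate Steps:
$P = -517$
$- 644 \left(471 + 108\right) \left(177 - 508\right) + P = - 644 \left(471 + 108\right) \left(177 - 508\right) - 517 = - 644 \cdot 579 \left(-331\right) - 517 = \left(-644\right) \left(-191649\right) - 517 = 123421956 - 517 = 123421439$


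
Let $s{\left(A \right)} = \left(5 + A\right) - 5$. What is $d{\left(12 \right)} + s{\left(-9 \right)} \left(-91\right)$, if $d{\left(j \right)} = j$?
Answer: $831$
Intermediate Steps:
$s{\left(A \right)} = A$
$d{\left(12 \right)} + s{\left(-9 \right)} \left(-91\right) = 12 - -819 = 12 + 819 = 831$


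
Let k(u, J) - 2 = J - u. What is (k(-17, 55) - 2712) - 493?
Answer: -3131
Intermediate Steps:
k(u, J) = 2 + J - u (k(u, J) = 2 + (J - u) = 2 + J - u)
(k(-17, 55) - 2712) - 493 = ((2 + 55 - 1*(-17)) - 2712) - 493 = ((2 + 55 + 17) - 2712) - 493 = (74 - 2712) - 493 = -2638 - 493 = -3131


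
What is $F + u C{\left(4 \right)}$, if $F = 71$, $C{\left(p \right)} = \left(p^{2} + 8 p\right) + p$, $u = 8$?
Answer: $487$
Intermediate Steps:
$C{\left(p \right)} = p^{2} + 9 p$
$F + u C{\left(4 \right)} = 71 + 8 \cdot 4 \left(9 + 4\right) = 71 + 8 \cdot 4 \cdot 13 = 71 + 8 \cdot 52 = 71 + 416 = 487$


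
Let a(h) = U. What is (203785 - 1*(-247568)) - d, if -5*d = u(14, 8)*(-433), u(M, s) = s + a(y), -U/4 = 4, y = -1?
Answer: 2260229/5 ≈ 4.5205e+5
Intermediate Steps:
U = -16 (U = -4*4 = -16)
a(h) = -16
u(M, s) = -16 + s (u(M, s) = s - 16 = -16 + s)
d = -3464/5 (d = -(-16 + 8)*(-433)/5 = -(-8)*(-433)/5 = -⅕*3464 = -3464/5 ≈ -692.80)
(203785 - 1*(-247568)) - d = (203785 - 1*(-247568)) - 1*(-3464/5) = (203785 + 247568) + 3464/5 = 451353 + 3464/5 = 2260229/5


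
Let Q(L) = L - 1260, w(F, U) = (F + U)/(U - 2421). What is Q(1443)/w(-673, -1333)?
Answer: 343491/1003 ≈ 342.46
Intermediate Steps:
w(F, U) = (F + U)/(-2421 + U)
Q(L) = -1260 + L
Q(1443)/w(-673, -1333) = (-1260 + 1443)/(((-673 - 1333)/(-2421 - 1333))) = 183/((-2006/(-3754))) = 183/((-1/3754*(-2006))) = 183/(1003/1877) = 183*(1877/1003) = 343491/1003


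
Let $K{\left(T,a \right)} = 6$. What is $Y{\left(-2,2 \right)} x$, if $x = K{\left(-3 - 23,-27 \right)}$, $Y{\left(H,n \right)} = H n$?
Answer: $-24$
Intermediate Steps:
$x = 6$
$Y{\left(-2,2 \right)} x = \left(-2\right) 2 \cdot 6 = \left(-4\right) 6 = -24$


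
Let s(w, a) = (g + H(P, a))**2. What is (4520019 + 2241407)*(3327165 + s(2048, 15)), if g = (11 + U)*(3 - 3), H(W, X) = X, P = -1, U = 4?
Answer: 22497901258140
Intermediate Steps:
g = 0 (g = (11 + 4)*(3 - 3) = 15*0 = 0)
s(w, a) = a**2 (s(w, a) = (0 + a)**2 = a**2)
(4520019 + 2241407)*(3327165 + s(2048, 15)) = (4520019 + 2241407)*(3327165 + 15**2) = 6761426*(3327165 + 225) = 6761426*3327390 = 22497901258140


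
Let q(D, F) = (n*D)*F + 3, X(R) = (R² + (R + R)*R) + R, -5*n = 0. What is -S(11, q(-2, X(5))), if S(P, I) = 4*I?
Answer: -12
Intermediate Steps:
n = 0 (n = -⅕*0 = 0)
X(R) = R + 3*R² (X(R) = (R² + (2*R)*R) + R = (R² + 2*R²) + R = 3*R² + R = R + 3*R²)
q(D, F) = 3 (q(D, F) = (0*D)*F + 3 = 0*F + 3 = 0 + 3 = 3)
-S(11, q(-2, X(5))) = -4*3 = -1*12 = -12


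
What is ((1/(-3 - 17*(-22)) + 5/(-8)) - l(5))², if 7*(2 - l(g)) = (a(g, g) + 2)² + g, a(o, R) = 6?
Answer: 124121881/2371600 ≈ 52.337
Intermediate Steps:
l(g) = -50/7 - g/7 (l(g) = 2 - ((6 + 2)² + g)/7 = 2 - (8² + g)/7 = 2 - (64 + g)/7 = 2 + (-64/7 - g/7) = -50/7 - g/7)
((1/(-3 - 17*(-22)) + 5/(-8)) - l(5))² = ((1/(-3 - 17*(-22)) + 5/(-8)) - (-50/7 - ⅐*5))² = ((-1/22/(-20) + 5*(-⅛)) - (-50/7 - 5/7))² = ((-1/20*(-1/22) - 5/8) - 1*(-55/7))² = ((1/440 - 5/8) + 55/7)² = (-137/220 + 55/7)² = (11141/1540)² = 124121881/2371600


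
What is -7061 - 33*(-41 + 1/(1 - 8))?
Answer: -39923/7 ≈ -5703.3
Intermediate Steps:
-7061 - 33*(-41 + 1/(1 - 8)) = -7061 - 33*(-41 + 1/(-7)) = -7061 - 33*(-41 - 1/7) = -7061 - 33*(-288/7) = -7061 + 9504/7 = -39923/7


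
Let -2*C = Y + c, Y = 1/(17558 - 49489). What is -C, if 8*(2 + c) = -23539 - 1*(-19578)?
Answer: -126989595/510896 ≈ -248.56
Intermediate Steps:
c = -3977/8 (c = -2 + (-23539 - 1*(-19578))/8 = -2 + (-23539 + 19578)/8 = -2 + (1/8)*(-3961) = -2 - 3961/8 = -3977/8 ≈ -497.13)
Y = -1/31931 (Y = 1/(-31931) = -1/31931 ≈ -3.1318e-5)
C = 126989595/510896 (C = -(-1/31931 - 3977/8)/2 = -1/2*(-126989595/255448) = 126989595/510896 ≈ 248.56)
-C = -1*126989595/510896 = -126989595/510896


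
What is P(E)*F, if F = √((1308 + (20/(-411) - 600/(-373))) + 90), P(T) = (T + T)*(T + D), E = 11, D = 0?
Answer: 242*√32892190992402/153303 ≈ 9053.4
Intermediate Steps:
P(T) = 2*T² (P(T) = (T + T)*(T + 0) = (2*T)*T = 2*T²)
F = √32892190992402/153303 (F = √((1308 + (20*(-1/411) - 600*(-1/373))) + 90) = √((1308 + (-20/411 + 600/373)) + 90) = √((1308 + 239140/153303) + 90) = √(200759464/153303 + 90) = √(214556734/153303) = √32892190992402/153303 ≈ 37.411)
P(E)*F = (2*11²)*(√32892190992402/153303) = (2*121)*(√32892190992402/153303) = 242*(√32892190992402/153303) = 242*√32892190992402/153303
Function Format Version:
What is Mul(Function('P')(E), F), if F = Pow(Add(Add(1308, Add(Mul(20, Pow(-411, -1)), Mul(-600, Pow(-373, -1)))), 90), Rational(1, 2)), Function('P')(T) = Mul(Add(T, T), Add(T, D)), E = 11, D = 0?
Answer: Mul(Rational(242, 153303), Pow(32892190992402, Rational(1, 2))) ≈ 9053.4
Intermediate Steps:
Function('P')(T) = Mul(2, Pow(T, 2)) (Function('P')(T) = Mul(Add(T, T), Add(T, 0)) = Mul(Mul(2, T), T) = Mul(2, Pow(T, 2)))
F = Mul(Rational(1, 153303), Pow(32892190992402, Rational(1, 2))) (F = Pow(Add(Add(1308, Add(Mul(20, Rational(-1, 411)), Mul(-600, Rational(-1, 373)))), 90), Rational(1, 2)) = Pow(Add(Add(1308, Add(Rational(-20, 411), Rational(600, 373))), 90), Rational(1, 2)) = Pow(Add(Add(1308, Rational(239140, 153303)), 90), Rational(1, 2)) = Pow(Add(Rational(200759464, 153303), 90), Rational(1, 2)) = Pow(Rational(214556734, 153303), Rational(1, 2)) = Mul(Rational(1, 153303), Pow(32892190992402, Rational(1, 2))) ≈ 37.411)
Mul(Function('P')(E), F) = Mul(Mul(2, Pow(11, 2)), Mul(Rational(1, 153303), Pow(32892190992402, Rational(1, 2)))) = Mul(Mul(2, 121), Mul(Rational(1, 153303), Pow(32892190992402, Rational(1, 2)))) = Mul(242, Mul(Rational(1, 153303), Pow(32892190992402, Rational(1, 2)))) = Mul(Rational(242, 153303), Pow(32892190992402, Rational(1, 2)))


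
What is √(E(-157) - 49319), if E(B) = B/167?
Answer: I*√1375483810/167 ≈ 222.08*I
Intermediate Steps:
E(B) = B/167 (E(B) = B*(1/167) = B/167)
√(E(-157) - 49319) = √((1/167)*(-157) - 49319) = √(-157/167 - 49319) = √(-8236430/167) = I*√1375483810/167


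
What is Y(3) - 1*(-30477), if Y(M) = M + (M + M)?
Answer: 30486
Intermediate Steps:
Y(M) = 3*M (Y(M) = M + 2*M = 3*M)
Y(3) - 1*(-30477) = 3*3 - 1*(-30477) = 9 + 30477 = 30486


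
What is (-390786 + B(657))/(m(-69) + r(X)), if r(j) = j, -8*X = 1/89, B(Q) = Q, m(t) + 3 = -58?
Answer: 277771848/43433 ≈ 6395.4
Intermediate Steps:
m(t) = -61 (m(t) = -3 - 58 = -61)
X = -1/712 (X = -⅛/89 = -⅛*1/89 = -1/712 ≈ -0.0014045)
(-390786 + B(657))/(m(-69) + r(X)) = (-390786 + 657)/(-61 - 1/712) = -390129/(-43433/712) = -390129*(-712/43433) = 277771848/43433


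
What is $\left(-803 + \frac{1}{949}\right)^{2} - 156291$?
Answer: $\frac{439958275225}{900601} \approx 4.8852 \cdot 10^{5}$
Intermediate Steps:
$\left(-803 + \frac{1}{949}\right)^{2} - 156291 = \left(- \frac{762046}{949}\right)^{2} - 156291 = \frac{580714106116}{900601} - 156291 = \frac{439958275225}{900601}$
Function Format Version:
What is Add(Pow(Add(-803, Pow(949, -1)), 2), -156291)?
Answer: Rational(439958275225, 900601) ≈ 4.8852e+5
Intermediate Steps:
Add(Pow(Add(-803, Pow(949, -1)), 2), -156291) = Add(Pow(Add(-803, Rational(1, 949)), 2), -156291) = Add(Pow(Rational(-762046, 949), 2), -156291) = Add(Rational(580714106116, 900601), -156291) = Rational(439958275225, 900601)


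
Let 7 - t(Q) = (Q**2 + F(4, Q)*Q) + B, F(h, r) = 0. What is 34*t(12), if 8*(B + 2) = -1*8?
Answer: -4556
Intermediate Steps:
B = -3 (B = -2 + (-1*8)/8 = -2 + (1/8)*(-8) = -2 - 1 = -3)
t(Q) = 10 - Q**2 (t(Q) = 7 - ((Q**2 + 0*Q) - 3) = 7 - ((Q**2 + 0) - 3) = 7 - (Q**2 - 3) = 7 - (-3 + Q**2) = 7 + (3 - Q**2) = 10 - Q**2)
34*t(12) = 34*(10 - 1*12**2) = 34*(10 - 1*144) = 34*(10 - 144) = 34*(-134) = -4556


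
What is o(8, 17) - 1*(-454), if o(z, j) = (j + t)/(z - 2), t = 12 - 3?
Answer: 1375/3 ≈ 458.33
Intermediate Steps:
t = 9
o(z, j) = (9 + j)/(-2 + z) (o(z, j) = (j + 9)/(z - 2) = (9 + j)/(-2 + z))
o(8, 17) - 1*(-454) = (9 + 17)/(-2 + 8) - 1*(-454) = 26/6 + 454 = (⅙)*26 + 454 = 13/3 + 454 = 1375/3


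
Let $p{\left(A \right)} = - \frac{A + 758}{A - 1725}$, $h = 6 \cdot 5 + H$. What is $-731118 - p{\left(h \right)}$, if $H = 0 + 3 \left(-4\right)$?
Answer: $- \frac{1248019202}{1707} \approx -7.3112 \cdot 10^{5}$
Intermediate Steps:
$H = -12$ ($H = 0 - 12 = -12$)
$h = 18$ ($h = 6 \cdot 5 - 12 = 30 - 12 = 18$)
$p{\left(A \right)} = - \frac{758 + A}{-1725 + A}$
$-731118 - p{\left(h \right)} = -731118 - \frac{-758 - 18}{-1725 + 18} = -731118 - \frac{-758 - 18}{-1707} = -731118 - \left(- \frac{1}{1707}\right) \left(-776\right) = -731118 - \frac{776}{1707} = - \frac{1248019202}{1707}$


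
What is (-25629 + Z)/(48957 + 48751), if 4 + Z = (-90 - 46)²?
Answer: -549/7516 ≈ -0.073044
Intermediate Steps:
Z = 18492 (Z = -4 + (-90 - 46)² = -4 + (-136)² = -4 + 18496 = 18492)
(-25629 + Z)/(48957 + 48751) = (-25629 + 18492)/(48957 + 48751) = -7137/97708 = -7137*1/97708 = -549/7516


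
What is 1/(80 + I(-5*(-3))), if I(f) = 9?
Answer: 1/89 ≈ 0.011236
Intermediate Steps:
1/(80 + I(-5*(-3))) = 1/(80 + 9) = 1/89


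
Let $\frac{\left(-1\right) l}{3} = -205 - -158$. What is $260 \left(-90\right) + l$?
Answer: $-23259$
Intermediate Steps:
$l = 141$ ($l = - 3 \left(-205 - -158\right) = - 3 \left(-205 + 158\right) = \left(-3\right) \left(-47\right) = 141$)
$260 \left(-90\right) + l = 260 \left(-90\right) + 141 = -23400 + 141 = -23259$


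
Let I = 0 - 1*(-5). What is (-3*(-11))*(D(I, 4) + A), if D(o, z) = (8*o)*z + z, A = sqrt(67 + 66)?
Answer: 5412 + 33*sqrt(133) ≈ 5792.6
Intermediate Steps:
A = sqrt(133) ≈ 11.533
I = 5 (I = 0 + 5 = 5)
D(o, z) = z + 8*o*z (D(o, z) = 8*o*z + z = z + 8*o*z)
(-3*(-11))*(D(I, 4) + A) = (-3*(-11))*(4*(1 + 8*5) + sqrt(133)) = 33*(4*(1 + 40) + sqrt(133)) = 33*(4*41 + sqrt(133)) = 33*(164 + sqrt(133)) = 5412 + 33*sqrt(133)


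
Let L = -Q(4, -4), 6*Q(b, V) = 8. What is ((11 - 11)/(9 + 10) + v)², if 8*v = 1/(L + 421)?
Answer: 9/101445184 ≈ 8.8718e-8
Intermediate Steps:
Q(b, V) = 4/3 (Q(b, V) = (⅙)*8 = 4/3)
L = -4/3 (L = -1*4/3 = -4/3 ≈ -1.3333)
v = 3/10072 (v = 1/(8*(-4/3 + 421)) = 1/(8*(1259/3)) = (⅛)*(3/1259) = 3/10072 ≈ 0.00029786)
((11 - 11)/(9 + 10) + v)² = ((11 - 11)/(9 + 10) + 3/10072)² = (0/19 + 3/10072)² = (0*(1/19) + 3/10072)² = (0 + 3/10072)² = (3/10072)² = 9/101445184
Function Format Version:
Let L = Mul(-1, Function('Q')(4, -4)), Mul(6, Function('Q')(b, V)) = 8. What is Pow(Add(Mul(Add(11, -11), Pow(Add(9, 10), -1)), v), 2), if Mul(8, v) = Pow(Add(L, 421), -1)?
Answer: Rational(9, 101445184) ≈ 8.8718e-8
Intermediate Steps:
Function('Q')(b, V) = Rational(4, 3) (Function('Q')(b, V) = Mul(Rational(1, 6), 8) = Rational(4, 3))
L = Rational(-4, 3) (L = Mul(-1, Rational(4, 3)) = Rational(-4, 3) ≈ -1.3333)
v = Rational(3, 10072) (v = Mul(Rational(1, 8), Pow(Add(Rational(-4, 3), 421), -1)) = Mul(Rational(1, 8), Pow(Rational(1259, 3), -1)) = Mul(Rational(1, 8), Rational(3, 1259)) = Rational(3, 10072) ≈ 0.00029786)
Pow(Add(Mul(Add(11, -11), Pow(Add(9, 10), -1)), v), 2) = Pow(Add(Mul(Add(11, -11), Pow(Add(9, 10), -1)), Rational(3, 10072)), 2) = Pow(Add(Mul(0, Pow(19, -1)), Rational(3, 10072)), 2) = Pow(Add(Mul(0, Rational(1, 19)), Rational(3, 10072)), 2) = Pow(Add(0, Rational(3, 10072)), 2) = Pow(Rational(3, 10072), 2) = Rational(9, 101445184)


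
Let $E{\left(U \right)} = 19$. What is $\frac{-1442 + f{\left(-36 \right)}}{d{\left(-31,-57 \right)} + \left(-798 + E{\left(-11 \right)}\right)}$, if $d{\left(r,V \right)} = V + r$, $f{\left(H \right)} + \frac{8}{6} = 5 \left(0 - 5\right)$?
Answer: $\frac{4405}{2601} \approx 1.6936$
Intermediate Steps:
$f{\left(H \right)} = - \frac{79}{3}$ ($f{\left(H \right)} = - \frac{4}{3} + 5 \left(0 - 5\right) = - \frac{4}{3} + 5 \left(-5\right) = - \frac{4}{3} - 25 = - \frac{79}{3}$)
$\frac{-1442 + f{\left(-36 \right)}}{d{\left(-31,-57 \right)} + \left(-798 + E{\left(-11 \right)}\right)} = \frac{-1442 - \frac{79}{3}}{\left(-57 - 31\right) + \left(-798 + 19\right)} = - \frac{4405}{3 \left(-88 - 779\right)} = - \frac{4405}{3 \left(-867\right)} = \left(- \frac{4405}{3}\right) \left(- \frac{1}{867}\right) = \frac{4405}{2601}$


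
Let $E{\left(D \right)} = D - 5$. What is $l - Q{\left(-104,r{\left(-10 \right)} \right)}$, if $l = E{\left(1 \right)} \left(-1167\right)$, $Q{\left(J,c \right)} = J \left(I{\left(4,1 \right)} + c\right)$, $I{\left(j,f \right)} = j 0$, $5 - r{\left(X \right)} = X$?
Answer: $6228$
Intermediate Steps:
$r{\left(X \right)} = 5 - X$
$I{\left(j,f \right)} = 0$
$E{\left(D \right)} = -5 + D$ ($E{\left(D \right)} = D - 5 = -5 + D$)
$Q{\left(J,c \right)} = J c$ ($Q{\left(J,c \right)} = J \left(0 + c\right) = J c$)
$l = 4668$ ($l = \left(-5 + 1\right) \left(-1167\right) = \left(-4\right) \left(-1167\right) = 4668$)
$l - Q{\left(-104,r{\left(-10 \right)} \right)} = 4668 - - 104 \left(5 - -10\right) = 4668 - - 104 \left(5 + 10\right) = 4668 - \left(-104\right) 15 = 4668 - -1560 = 4668 + 1560 = 6228$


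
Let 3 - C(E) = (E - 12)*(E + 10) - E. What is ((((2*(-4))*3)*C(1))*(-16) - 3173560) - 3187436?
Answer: -6312996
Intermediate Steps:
C(E) = 3 + E - (-12 + E)*(10 + E) (C(E) = 3 - ((E - 12)*(E + 10) - E) = 3 - ((-12 + E)*(10 + E) - E) = 3 - (-E + (-12 + E)*(10 + E)) = 3 + (E - (-12 + E)*(10 + E)) = 3 + E - (-12 + E)*(10 + E))
((((2*(-4))*3)*C(1))*(-16) - 3173560) - 3187436 = ((((2*(-4))*3)*(123 - 1*1² + 3*1))*(-16) - 3173560) - 3187436 = (((-8*3)*(123 - 1*1 + 3))*(-16) - 3173560) - 3187436 = (-24*(123 - 1 + 3)*(-16) - 3173560) - 3187436 = (-24*125*(-16) - 3173560) - 3187436 = (-3000*(-16) - 3173560) - 3187436 = (48000 - 3173560) - 3187436 = -3125560 - 3187436 = -6312996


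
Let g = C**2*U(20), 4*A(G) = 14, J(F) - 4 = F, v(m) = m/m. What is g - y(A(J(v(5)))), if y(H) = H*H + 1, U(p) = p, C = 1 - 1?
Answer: -53/4 ≈ -13.250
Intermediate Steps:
v(m) = 1
J(F) = 4 + F
C = 0
A(G) = 7/2 (A(G) = (1/4)*14 = 7/2)
y(H) = 1 + H**2 (y(H) = H**2 + 1 = 1 + H**2)
g = 0 (g = 0**2*20 = 0*20 = 0)
g - y(A(J(v(5)))) = 0 - (1 + (7/2)**2) = 0 - (1 + 49/4) = 0 - 1*53/4 = 0 - 53/4 = -53/4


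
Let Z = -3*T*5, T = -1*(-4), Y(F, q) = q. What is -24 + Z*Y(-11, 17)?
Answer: -1044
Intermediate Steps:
T = 4
Z = -60 (Z = -3*4*5 = -12*5 = -60)
-24 + Z*Y(-11, 17) = -24 - 60*17 = -24 - 1020 = -1044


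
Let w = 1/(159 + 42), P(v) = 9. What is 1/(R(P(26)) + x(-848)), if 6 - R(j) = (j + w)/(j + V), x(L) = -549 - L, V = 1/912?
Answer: 550003/167200675 ≈ 0.0032895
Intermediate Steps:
w = 1/201 ≈ 0.0049751
V = 1/912 ≈ 0.0010965
R(j) = 6 - (1/201 + j)/(1/912 + j) (R(j) = 6 - (j + 1/201)/(j + 1/912) = 6 - (1/201 + j)/(1/912 + j))
1/(R(P(26)) + x(-848)) = 1/(2*(49 + 152760*9)/(67*(1 + 912*9)) + (-549 - 1*(-848))) = 1/(2*(49 + 1374840)/(67*(1 + 8208)) + (-549 + 848)) = 1/((2/67)*1374889/8209 + 299) = 1/((2/67)*(1/8209)*1374889 + 299) = 1/(2749778/550003 + 299) = 1/(167200675/550003) = 550003/167200675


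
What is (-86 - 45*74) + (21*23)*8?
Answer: 448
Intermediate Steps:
(-86 - 45*74) + (21*23)*8 = (-86 - 3330) + 483*8 = -3416 + 3864 = 448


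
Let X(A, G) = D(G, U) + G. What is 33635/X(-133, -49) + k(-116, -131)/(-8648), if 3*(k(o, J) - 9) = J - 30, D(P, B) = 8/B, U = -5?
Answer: -94849963/142692 ≈ -664.72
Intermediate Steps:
k(o, J) = -1 + J/3 (k(o, J) = 9 + (J - 30)/3 = 9 + (-30 + J)/3 = 9 + (-10 + J/3) = -1 + J/3)
X(A, G) = -8/5 + G (X(A, G) = 8/(-5) + G = 8*(-1/5) + G = -8/5 + G)
33635/X(-133, -49) + k(-116, -131)/(-8648) = 33635/(-8/5 - 49) + (-1 + (1/3)*(-131))/(-8648) = 33635/(-253/5) + (-1 - 131/3)*(-1/8648) = 33635*(-5/253) - 134/3*(-1/8648) = -168175/253 + 67/12972 = -94849963/142692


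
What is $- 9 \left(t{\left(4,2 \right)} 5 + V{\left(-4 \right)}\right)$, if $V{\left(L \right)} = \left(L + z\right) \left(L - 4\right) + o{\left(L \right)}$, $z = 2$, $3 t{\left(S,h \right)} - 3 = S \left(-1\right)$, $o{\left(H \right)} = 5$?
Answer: $-174$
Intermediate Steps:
$t{\left(S,h \right)} = 1 - \frac{S}{3}$ ($t{\left(S,h \right)} = 1 + \frac{S \left(-1\right)}{3} = 1 + \frac{\left(-1\right) S}{3} = 1 - \frac{S}{3}$)
$V{\left(L \right)} = 5 + \left(-4 + L\right) \left(2 + L\right)$ ($V{\left(L \right)} = \left(L + 2\right) \left(L - 4\right) + 5 = \left(2 + L\right) \left(-4 + L\right) + 5 = \left(-4 + L\right) \left(2 + L\right) + 5 = 5 + \left(-4 + L\right) \left(2 + L\right)$)
$- 9 \left(t{\left(4,2 \right)} 5 + V{\left(-4 \right)}\right) = - 9 \left(\left(1 - \frac{4}{3}\right) 5 - \left(-5 - 16\right)\right) = - 9 \left(\left(1 - \frac{4}{3}\right) 5 + \left(-3 + 16 + 8\right)\right) = - 9 \left(\left(- \frac{1}{3}\right) 5 + 21\right) = - 9 \left(- \frac{5}{3} + 21\right) = \left(-9\right) \frac{58}{3} = -174$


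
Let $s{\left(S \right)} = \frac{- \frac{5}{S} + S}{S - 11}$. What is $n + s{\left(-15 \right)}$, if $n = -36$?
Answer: $- \frac{1382}{39} \approx -35.436$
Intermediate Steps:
$s{\left(S \right)} = \frac{S - \frac{5}{S}}{-11 + S}$
$n + s{\left(-15 \right)} = -36 + \frac{-5 + \left(-15\right)^{2}}{\left(-15\right) \left(-11 - 15\right)} = -36 - \frac{-5 + 225}{15 \left(-26\right)} = -36 - \left(- \frac{1}{390}\right) 220 = -36 + \frac{22}{39} = - \frac{1382}{39}$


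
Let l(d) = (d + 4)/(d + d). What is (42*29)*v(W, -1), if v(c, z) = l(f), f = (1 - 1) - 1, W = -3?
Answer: -1827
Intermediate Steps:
f = -1 (f = 0 - 1 = -1)
l(d) = (4 + d)/(2*d) (l(d) = (4 + d)/((2*d)) = (4 + d)*(1/(2*d)) = (4 + d)/(2*d))
v(c, z) = -3/2 (v(c, z) = (½)*(4 - 1)/(-1) = (½)*(-1)*3 = -3/2)
(42*29)*v(W, -1) = (42*29)*(-3/2) = 1218*(-3/2) = -1827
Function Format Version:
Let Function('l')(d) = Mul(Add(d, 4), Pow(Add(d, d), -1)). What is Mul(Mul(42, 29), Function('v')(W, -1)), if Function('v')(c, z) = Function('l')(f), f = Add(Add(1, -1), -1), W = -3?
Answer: -1827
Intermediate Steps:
f = -1 (f = Add(0, -1) = -1)
Function('l')(d) = Mul(Rational(1, 2), Pow(d, -1), Add(4, d)) (Function('l')(d) = Mul(Add(4, d), Pow(Mul(2, d), -1)) = Mul(Add(4, d), Mul(Rational(1, 2), Pow(d, -1))) = Mul(Rational(1, 2), Pow(d, -1), Add(4, d)))
Function('v')(c, z) = Rational(-3, 2) (Function('v')(c, z) = Mul(Rational(1, 2), Pow(-1, -1), Add(4, -1)) = Mul(Rational(1, 2), -1, 3) = Rational(-3, 2))
Mul(Mul(42, 29), Function('v')(W, -1)) = Mul(Mul(42, 29), Rational(-3, 2)) = Mul(1218, Rational(-3, 2)) = -1827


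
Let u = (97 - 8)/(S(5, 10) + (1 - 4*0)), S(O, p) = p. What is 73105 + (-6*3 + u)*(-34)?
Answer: 807861/11 ≈ 73442.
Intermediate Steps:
u = 89/11 (u = (97 - 8)/(10 + (1 - 4*0)) = 89/(10 + (1 + 0)) = 89/(10 + 1) = 89/11 ≈ 8.0909)
73105 + (-6*3 + u)*(-34) = 73105 + (-6*3 + 89/11)*(-34) = 73105 + (-18 + 89/11)*(-34) = 73105 - 109/11*(-34) = 73105 + 3706/11 = 807861/11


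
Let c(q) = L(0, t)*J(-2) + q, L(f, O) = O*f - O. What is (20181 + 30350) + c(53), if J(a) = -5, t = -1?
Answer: 50579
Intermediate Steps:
L(f, O) = -O + O*f
c(q) = -5 + q (c(q) = -(-1 + 0)*(-5) + q = -1*(-1)*(-5) + q = 1*(-5) + q = -5 + q)
(20181 + 30350) + c(53) = (20181 + 30350) + (-5 + 53) = 50531 + 48 = 50579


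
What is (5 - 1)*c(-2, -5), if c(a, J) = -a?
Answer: 8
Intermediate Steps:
(5 - 1)*c(-2, -5) = (5 - 1)*(-1*(-2)) = 4*2 = 8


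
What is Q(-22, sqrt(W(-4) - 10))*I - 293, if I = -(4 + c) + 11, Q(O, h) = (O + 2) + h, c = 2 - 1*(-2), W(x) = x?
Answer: -353 + 3*I*sqrt(14) ≈ -353.0 + 11.225*I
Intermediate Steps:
c = 4 (c = 2 + 2 = 4)
Q(O, h) = 2 + O + h (Q(O, h) = (2 + O) + h = 2 + O + h)
I = 3 (I = -(4 + 4) + 11 = -1*8 + 11 = -8 + 11 = 3)
Q(-22, sqrt(W(-4) - 10))*I - 293 = (2 - 22 + sqrt(-4 - 10))*3 - 293 = (2 - 22 + sqrt(-14))*3 - 293 = (2 - 22 + I*sqrt(14))*3 - 293 = (-20 + I*sqrt(14))*3 - 293 = (-60 + 3*I*sqrt(14)) - 293 = -353 + 3*I*sqrt(14)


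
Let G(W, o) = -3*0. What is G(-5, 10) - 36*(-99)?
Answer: 3564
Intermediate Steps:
G(W, o) = 0
G(-5, 10) - 36*(-99) = 0 - 36*(-99) = 0 + 3564 = 3564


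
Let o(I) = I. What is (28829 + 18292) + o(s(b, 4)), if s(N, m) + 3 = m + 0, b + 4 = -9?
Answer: 47122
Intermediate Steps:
b = -13 (b = -4 - 9 = -13)
s(N, m) = -3 + m (s(N, m) = -3 + (m + 0) = -3 + m)
(28829 + 18292) + o(s(b, 4)) = (28829 + 18292) + (-3 + 4) = 47121 + 1 = 47122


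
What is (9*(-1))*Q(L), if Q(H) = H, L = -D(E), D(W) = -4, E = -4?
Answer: -36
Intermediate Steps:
L = 4 (L = -1*(-4) = 4)
(9*(-1))*Q(L) = (9*(-1))*4 = -9*4 = -36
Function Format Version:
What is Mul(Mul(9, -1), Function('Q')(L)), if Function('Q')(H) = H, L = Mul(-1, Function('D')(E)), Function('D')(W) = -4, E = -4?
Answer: -36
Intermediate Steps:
L = 4 (L = Mul(-1, -4) = 4)
Mul(Mul(9, -1), Function('Q')(L)) = Mul(Mul(9, -1), 4) = Mul(-9, 4) = -36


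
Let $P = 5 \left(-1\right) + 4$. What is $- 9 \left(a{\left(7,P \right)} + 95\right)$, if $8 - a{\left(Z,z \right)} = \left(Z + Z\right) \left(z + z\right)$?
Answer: $-1179$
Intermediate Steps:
$P = -1$ ($P = -5 + 4 = -1$)
$a{\left(Z,z \right)} = 8 - 4 Z z$ ($a{\left(Z,z \right)} = 8 - \left(Z + Z\right) \left(z + z\right) = 8 - 2 Z 2 z = 8 - 4 Z z$)
$- 9 \left(a{\left(7,P \right)} + 95\right) = - 9 \left(\left(8 - 28 \left(-1\right)\right) + 95\right) = - 9 \left(\left(8 + 28\right) + 95\right) = - 9 \left(36 + 95\right) = \left(-9\right) 131 = -1179$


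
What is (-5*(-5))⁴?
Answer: 390625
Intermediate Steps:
(-5*(-5))⁴ = 25⁴ = 390625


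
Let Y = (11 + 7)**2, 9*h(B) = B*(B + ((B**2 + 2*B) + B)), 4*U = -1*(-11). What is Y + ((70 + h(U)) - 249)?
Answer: 9643/64 ≈ 150.67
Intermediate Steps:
U = 11/4 (U = (-1*(-11))/4 = (1/4)*11 = 11/4 ≈ 2.7500)
h(B) = B*(B**2 + 4*B)/9 (h(B) = (B*(B + ((B**2 + 2*B) + B)))/9 = (B*(B + (B**2 + 3*B)))/9 = (B*(B**2 + 4*B))/9 = B*(B**2 + 4*B)/9)
Y = 324 (Y = 18**2 = 324)
Y + ((70 + h(U)) - 249) = 324 + ((70 + (11/4)**2*(4 + 11/4)/9) - 249) = 324 + ((70 + (1/9)*(121/16)*(27/4)) - 249) = 324 + ((70 + 363/64) - 249) = 324 + (4843/64 - 249) = 324 - 11093/64 = 9643/64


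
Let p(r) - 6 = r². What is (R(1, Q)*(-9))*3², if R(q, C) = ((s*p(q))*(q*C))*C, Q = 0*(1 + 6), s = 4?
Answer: 0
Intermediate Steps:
p(r) = 6 + r²
Q = 0 (Q = 0*7 = 0)
R(q, C) = q*C²*(24 + 4*q²) (R(q, C) = ((4*(6 + q²))*(q*C))*C = ((24 + 4*q²)*(C*q))*C = (C*q*(24 + 4*q²))*C = q*C²*(24 + 4*q²))
(R(1, Q)*(-9))*3² = ((4*1*0²*(6 + 1²))*(-9))*3² = ((4*1*0*(6 + 1))*(-9))*9 = ((4*1*0*7)*(-9))*9 = (0*(-9))*9 = 0*9 = 0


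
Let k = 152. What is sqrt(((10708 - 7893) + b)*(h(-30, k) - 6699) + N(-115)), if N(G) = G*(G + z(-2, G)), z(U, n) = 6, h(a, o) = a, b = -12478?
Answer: sqrt(65034862) ≈ 8064.4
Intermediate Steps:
N(G) = G*(6 + G) (N(G) = G*(G + 6) = G*(6 + G))
sqrt(((10708 - 7893) + b)*(h(-30, k) - 6699) + N(-115)) = sqrt(((10708 - 7893) - 12478)*(-30 - 6699) - 115*(6 - 115)) = sqrt((2815 - 12478)*(-6729) - 115*(-109)) = sqrt(-9663*(-6729) + 12535) = sqrt(65022327 + 12535) = sqrt(65034862)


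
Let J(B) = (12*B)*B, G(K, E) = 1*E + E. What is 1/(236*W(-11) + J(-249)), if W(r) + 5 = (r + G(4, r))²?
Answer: 1/999836 ≈ 1.0002e-6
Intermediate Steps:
G(K, E) = 2*E (G(K, E) = E + E = 2*E)
J(B) = 12*B²
W(r) = -5 + 9*r² (W(r) = -5 + (r + 2*r)² = -5 + (3*r)² = -5 + 9*r²)
1/(236*W(-11) + J(-249)) = 1/(236*(-5 + 9*(-11)²) + 12*(-249)²) = 1/(236*(-5 + 9*121) + 12*62001) = 1/(236*(-5 + 1089) + 744012) = 1/(236*1084 + 744012) = 1/(255824 + 744012) = 1/999836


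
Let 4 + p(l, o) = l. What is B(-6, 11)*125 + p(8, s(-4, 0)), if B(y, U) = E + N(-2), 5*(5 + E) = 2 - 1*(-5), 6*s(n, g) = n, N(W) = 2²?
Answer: 54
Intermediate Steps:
N(W) = 4
s(n, g) = n/6
E = -18/5 (E = -5 + (2 - 1*(-5))/5 = -5 + (2 + 5)/5 = -5 + (⅕)*7 = -5 + 7/5 = -18/5 ≈ -3.6000)
p(l, o) = -4 + l
B(y, U) = ⅖ (B(y, U) = -18/5 + 4 = ⅖)
B(-6, 11)*125 + p(8, s(-4, 0)) = (⅖)*125 + (-4 + 8) = 50 + 4 = 54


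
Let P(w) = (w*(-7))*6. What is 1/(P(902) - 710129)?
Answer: -1/748013 ≈ -1.3369e-6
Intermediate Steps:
P(w) = -42*w (P(w) = -7*w*6 = -42*w)
1/(P(902) - 710129) = 1/(-42*902 - 710129) = 1/(-37884 - 710129) = 1/(-748013) = -1/748013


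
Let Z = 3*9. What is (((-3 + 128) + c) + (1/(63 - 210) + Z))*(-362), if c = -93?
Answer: -3139264/147 ≈ -21356.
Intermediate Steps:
Z = 27
(((-3 + 128) + c) + (1/(63 - 210) + Z))*(-362) = (((-3 + 128) - 93) + (1/(63 - 210) + 27))*(-362) = ((125 - 93) + (1/(-147) + 27))*(-362) = (32 + (-1/147 + 27))*(-362) = (32 + 3968/147)*(-362) = (8672/147)*(-362) = -3139264/147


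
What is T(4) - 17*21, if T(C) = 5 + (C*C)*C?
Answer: -288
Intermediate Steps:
T(C) = 5 + C³ (T(C) = 5 + C²*C = 5 + C³)
T(4) - 17*21 = (5 + 4³) - 17*21 = (5 + 64) - 357 = 69 - 357 = -288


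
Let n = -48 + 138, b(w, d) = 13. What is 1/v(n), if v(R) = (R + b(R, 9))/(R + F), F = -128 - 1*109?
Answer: -147/103 ≈ -1.4272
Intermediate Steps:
F = -237 (F = -128 - 109 = -237)
n = 90
v(R) = (13 + R)/(-237 + R) (v(R) = (R + 13)/(R - 237) = (13 + R)/(-237 + R))
1/v(n) = 1/((13 + 90)/(-237 + 90)) = 1/(103/(-147)) = 1/(-1/147*103) = 1/(-103/147) = -147/103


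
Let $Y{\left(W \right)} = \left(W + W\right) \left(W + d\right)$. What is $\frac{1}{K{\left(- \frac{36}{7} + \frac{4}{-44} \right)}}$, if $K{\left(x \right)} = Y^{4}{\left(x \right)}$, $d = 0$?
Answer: $\frac{1235736291547681}{11131670734498958799376} \approx 1.1101 \cdot 10^{-7}$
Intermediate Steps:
$Y{\left(W \right)} = 2 W^{2}$ ($Y{\left(W \right)} = \left(W + W\right) \left(W + 0\right) = 2 W W = 2 W^{2}$)
$K{\left(x \right)} = 16 x^{8}$ ($K{\left(x \right)} = \left(2 x^{2}\right)^{4} = 16 x^{8}$)
$\frac{1}{K{\left(- \frac{36}{7} + \frac{4}{-44} \right)}} = \frac{1}{16 \left(- \frac{36}{7} + \frac{4}{-44}\right)^{8}} = \frac{1}{16 \left(\left(-36\right) \frac{1}{7} + 4 \left(- \frac{1}{44}\right)\right)^{8}} = \frac{1}{16 \left(- \frac{36}{7} - \frac{1}{11}\right)^{8}} = \frac{1}{16 \left(- \frac{403}{77}\right)^{8}} = \frac{1}{16 \cdot \frac{695729420906184924961}{1235736291547681}} = \frac{1}{\frac{11131670734498958799376}{1235736291547681}} = \frac{1235736291547681}{11131670734498958799376}$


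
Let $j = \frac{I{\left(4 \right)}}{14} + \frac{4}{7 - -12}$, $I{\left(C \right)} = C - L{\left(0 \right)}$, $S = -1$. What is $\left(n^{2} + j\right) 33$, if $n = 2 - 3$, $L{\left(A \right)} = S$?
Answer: $\frac{13761}{266} \approx 51.733$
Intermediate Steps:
$L{\left(A \right)} = -1$
$I{\left(C \right)} = 1 + C$ ($I{\left(C \right)} = C - -1 = C + 1 = 1 + C$)
$n = -1$ ($n = 2 - 3 = -1$)
$j = \frac{151}{266}$ ($j = \frac{1 + 4}{14} + \frac{4}{7 - -12} = 5 \cdot \frac{1}{14} + \frac{4}{7 + 12} = \frac{5}{14} + \frac{4}{19} = \frac{151}{266} \approx 0.56767$)
$\left(n^{2} + j\right) 33 = \left(\left(-1\right)^{2} + \frac{151}{266}\right) 33 = \left(1 + \frac{151}{266}\right) 33 = \frac{417}{266} \cdot 33 = \frac{13761}{266}$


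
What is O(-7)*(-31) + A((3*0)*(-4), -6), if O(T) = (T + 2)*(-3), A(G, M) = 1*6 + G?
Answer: -459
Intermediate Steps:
A(G, M) = 6 + G
O(T) = -6 - 3*T (O(T) = (2 + T)*(-3) = -6 - 3*T)
O(-7)*(-31) + A((3*0)*(-4), -6) = (-6 - 3*(-7))*(-31) + (6 + (3*0)*(-4)) = (-6 + 21)*(-31) + (6 + 0*(-4)) = 15*(-31) + (6 + 0) = -465 + 6 = -459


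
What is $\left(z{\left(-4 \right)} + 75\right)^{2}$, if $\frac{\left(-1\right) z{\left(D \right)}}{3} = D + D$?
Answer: $9801$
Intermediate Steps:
$z{\left(D \right)} = - 6 D$ ($z{\left(D \right)} = - 3 \left(D + D\right) = - 3 \cdot 2 D = - 6 D$)
$\left(z{\left(-4 \right)} + 75\right)^{2} = \left(\left(-6\right) \left(-4\right) + 75\right)^{2} = \left(24 + 75\right)^{2} = 99^{2} = 9801$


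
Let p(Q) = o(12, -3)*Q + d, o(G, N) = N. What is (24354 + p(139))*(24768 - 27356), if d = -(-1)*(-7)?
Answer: -61930840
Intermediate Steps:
d = -7 (d = -1*7 = -7)
p(Q) = -7 - 3*Q (p(Q) = -3*Q - 7 = -7 - 3*Q)
(24354 + p(139))*(24768 - 27356) = (24354 + (-7 - 3*139))*(24768 - 27356) = (24354 + (-7 - 417))*(-2588) = (24354 - 424)*(-2588) = 23930*(-2588) = -61930840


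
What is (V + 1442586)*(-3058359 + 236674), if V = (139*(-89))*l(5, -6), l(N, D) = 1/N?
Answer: -4063541864383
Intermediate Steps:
l(N, D) = 1/N
V = -12371/5 (V = (139*(-89))/5 = -12371*1/5 = -12371/5 ≈ -2474.2)
(V + 1442586)*(-3058359 + 236674) = (-12371/5 + 1442586)*(-3058359 + 236674) = (7200559/5)*(-2821685) = -4063541864383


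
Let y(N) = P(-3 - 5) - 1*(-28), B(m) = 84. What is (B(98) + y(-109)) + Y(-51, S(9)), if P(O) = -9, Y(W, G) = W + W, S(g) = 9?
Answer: 1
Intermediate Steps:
Y(W, G) = 2*W
y(N) = 19 (y(N) = -9 - 1*(-28) = -9 + 28 = 19)
(B(98) + y(-109)) + Y(-51, S(9)) = (84 + 19) + 2*(-51) = 103 - 102 = 1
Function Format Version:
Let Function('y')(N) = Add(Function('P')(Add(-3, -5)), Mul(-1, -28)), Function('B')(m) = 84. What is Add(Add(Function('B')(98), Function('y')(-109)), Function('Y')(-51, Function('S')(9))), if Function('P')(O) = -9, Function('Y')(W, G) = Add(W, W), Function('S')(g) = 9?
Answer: 1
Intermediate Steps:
Function('Y')(W, G) = Mul(2, W)
Function('y')(N) = 19 (Function('y')(N) = Add(-9, Mul(-1, -28)) = Add(-9, 28) = 19)
Add(Add(Function('B')(98), Function('y')(-109)), Function('Y')(-51, Function('S')(9))) = Add(Add(84, 19), Mul(2, -51)) = Add(103, -102) = 1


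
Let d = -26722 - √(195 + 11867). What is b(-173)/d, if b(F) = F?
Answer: 2311453/357026611 - 173*√12062/714053222 ≈ 0.0064476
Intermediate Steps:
d = -26722 - √12062 ≈ -26832.
b(-173)/d = -173/(-26722 - √12062)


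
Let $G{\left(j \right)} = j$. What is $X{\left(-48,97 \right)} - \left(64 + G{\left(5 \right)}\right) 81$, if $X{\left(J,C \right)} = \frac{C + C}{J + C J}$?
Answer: $- \frac{13145425}{2352} \approx -5589.0$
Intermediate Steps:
$X{\left(J,C \right)} = \frac{2 C}{J + C J}$
$X{\left(-48,97 \right)} - \left(64 + G{\left(5 \right)}\right) 81 = 2 \cdot 97 \frac{1}{-48} \frac{1}{1 + 97} - \left(64 + 5\right) 81 = 2 \cdot 97 \left(- \frac{1}{48}\right) \frac{1}{98} - 69 \cdot 81 = 2 \cdot 97 \left(- \frac{1}{48}\right) \frac{1}{98} - 5589 = - \frac{97}{2352} - 5589 = - \frac{13145425}{2352}$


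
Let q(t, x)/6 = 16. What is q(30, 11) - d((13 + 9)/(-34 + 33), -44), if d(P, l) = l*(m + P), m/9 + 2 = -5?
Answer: -3644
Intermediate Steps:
m = -63 (m = -18 + 9*(-5) = -18 - 45 = -63)
q(t, x) = 96 (q(t, x) = 6*16 = 96)
d(P, l) = l*(-63 + P)
q(30, 11) - d((13 + 9)/(-34 + 33), -44) = 96 - (-44)*(-63 + (13 + 9)/(-34 + 33)) = 96 - (-44)*(-63 + 22/(-1)) = 96 - (-44)*(-63 + 22*(-1)) = 96 - (-44)*(-63 - 22) = 96 - (-44)*(-85) = 96 - 1*3740 = 96 - 3740 = -3644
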